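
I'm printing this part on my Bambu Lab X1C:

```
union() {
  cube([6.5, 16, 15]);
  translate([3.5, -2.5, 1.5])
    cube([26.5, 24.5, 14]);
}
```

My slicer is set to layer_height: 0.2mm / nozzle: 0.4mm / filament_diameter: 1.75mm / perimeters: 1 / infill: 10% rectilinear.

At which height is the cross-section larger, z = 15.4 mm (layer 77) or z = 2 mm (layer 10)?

layer 10 (z = 2 mm)

Layer 77 (z = 15.4): the cube does not reach this height (z outside [0, 15]); the 26.5×24.5 cube at (3.5, -2.5) contributes its full rectangle (area 649.25 mm²); Taking the union: only the 26.5×24.5 cube at (3.5, -2.5) is present, so the union is just that shape — area = 649.25 mm². So its area = 649.25 mm². Layer 10 (z = 2): the 6.5×16 cube contributes its full rectangle (area 104.00 mm²); the cube at (3.5, -2.5) (footprint 26.5×24.5) is included at this height (area 649.25 mm²); Combining (union): the regions partially overlap — summed areas 753.25 mm² minus the doubly-counted overlap 48.00 mm² gives 705.25 mm² — area = 705.25 mm². So its area = 705.25 mm². Layer 10 is larger (705.25 vs 649.25 mm²).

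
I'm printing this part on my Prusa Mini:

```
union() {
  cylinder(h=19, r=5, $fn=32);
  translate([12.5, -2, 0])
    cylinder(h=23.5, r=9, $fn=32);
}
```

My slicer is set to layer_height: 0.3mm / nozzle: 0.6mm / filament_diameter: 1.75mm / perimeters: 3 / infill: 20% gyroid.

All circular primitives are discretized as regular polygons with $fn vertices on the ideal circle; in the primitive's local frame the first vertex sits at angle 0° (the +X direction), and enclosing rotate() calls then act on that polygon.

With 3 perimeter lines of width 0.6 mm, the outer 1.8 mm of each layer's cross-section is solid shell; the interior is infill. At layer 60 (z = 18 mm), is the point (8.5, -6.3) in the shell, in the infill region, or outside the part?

At z = 18 mm: the r=5 cylinder gives a regular 32-gon of circumradius 5 (constant along its height); the r=9 cylinder at (12.5, -2) contributes a regular 32-gon of circumradius 9; Taking the union: the regions partially overlap (shared area 4.88 mm²), so overlapping operands fuse into one piece — 1 connected region. Overall, the cross-section is a single solid region. The nearest boundary edge runs (7.50, -9.48)→(6.14, -8.36); distance from the point to it = 3.10 mm. The point is inside the cross-section and 3.10 mm from the nearest boundary — more than the 1.8 mm shell width (3 × 0.6), so it's in the infill interior.

infill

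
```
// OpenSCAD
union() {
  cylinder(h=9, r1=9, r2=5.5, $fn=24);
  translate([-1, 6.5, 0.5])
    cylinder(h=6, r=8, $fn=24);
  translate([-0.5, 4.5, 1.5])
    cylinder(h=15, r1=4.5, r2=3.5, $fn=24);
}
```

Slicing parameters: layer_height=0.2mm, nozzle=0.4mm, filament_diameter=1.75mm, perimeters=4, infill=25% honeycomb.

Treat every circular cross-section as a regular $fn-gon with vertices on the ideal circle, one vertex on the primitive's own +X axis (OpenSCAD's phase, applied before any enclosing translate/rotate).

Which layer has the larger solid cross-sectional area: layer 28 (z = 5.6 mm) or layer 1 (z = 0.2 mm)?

layer 28 (z = 5.6 mm)

Layer 28 (z = 5.6): the cone: at t=0.622 of its height the radius interpolates to r₁+(r₂−r₁)t = 6.822, giving a regular 24-gon of that circumradius (area = (24/2)·6.822²·sin(360°/24) = 144.55 mm²); the cylinder at (-1, 6.5): section is a regular 24-gon, circumradius r=8 (area = (24/2)·8.000²·sin(360°/24) = 198.77 mm²); the cone at (-0.5, 4.5) contributes a regular 24-gon of circumradius 4.227 (interpolated between r1=4.5 and r2=3.5 at t=0.273) (area = (24/2)·4.227²·sin(360°/24) = 55.48 mm²); Combining (union): the regions partially overlap — summed areas 398.81 mm² minus the doubly-counted overlap 131.87 mm² gives 266.94 mm² — area = 266.94 mm². So its area = 266.94 mm². Layer 1 (z = 0.2): the cone: at t=0.022 of its height the radius interpolates to r₁+(r₂−r₁)t = 8.922, giving a regular 24-gon of that circumradius (area = (24/2)·8.922²·sin(360°/24) = 247.24 mm²); the cylinder at (-1, 6.5) is not intersected at this z (z outside [0.5, 6.5]); the cone at (-0.5, 4.5) is absent (z outside [1.5, 16.5]); Combining (union): only the cone is present, so the union is just that shape — area = 247.24 mm². So its area = 247.24 mm². Layer 28 is larger (266.94 vs 247.24 mm²).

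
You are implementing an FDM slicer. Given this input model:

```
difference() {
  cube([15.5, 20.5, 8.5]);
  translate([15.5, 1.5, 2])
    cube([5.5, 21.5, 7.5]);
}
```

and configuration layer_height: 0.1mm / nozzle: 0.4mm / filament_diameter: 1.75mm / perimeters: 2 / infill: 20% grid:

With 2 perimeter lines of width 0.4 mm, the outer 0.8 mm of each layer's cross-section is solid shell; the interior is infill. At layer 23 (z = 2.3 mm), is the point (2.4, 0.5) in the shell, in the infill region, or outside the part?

At z = 2.3 mm: the 15.5×20.5 cube contributes its full rectangle; the 5.5×21.5 cube at (15.5, 1.5) contributes its full rectangle; Taking the first minus the rest: starting from the 15.5×20.5 cube, the 5.5×21.5 cube at (15.5, 1.5) misses the remaining region (no effect) — 1 connected region. Overall, the cross-section is a single solid region. The nearest boundary edge runs (15.50, 0.00)→(0.00, 0.00); distance from the point to it = 0.50 mm. The point is inside the cross-section, 0.50 mm from the nearest boundary — within the 0.8 mm shell band (2 × 0.4).

shell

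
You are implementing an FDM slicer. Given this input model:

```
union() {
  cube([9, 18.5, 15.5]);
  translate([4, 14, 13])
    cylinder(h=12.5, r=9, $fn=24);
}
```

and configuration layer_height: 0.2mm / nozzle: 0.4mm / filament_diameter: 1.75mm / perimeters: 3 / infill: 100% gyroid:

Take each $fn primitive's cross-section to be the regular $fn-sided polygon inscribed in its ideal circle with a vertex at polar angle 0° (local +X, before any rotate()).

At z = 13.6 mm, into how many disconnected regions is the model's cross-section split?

1

At z = 13.6 mm: the 9×18.5 cube contributes its full rectangle; the cylinder at (4, 14): section is a regular 24-gon, circumradius r=9; Merging all regions: the regions partially overlap (shared area 117.36 mm²), so overlapping operands fuse into one piece — 1 connected region. The result has 1 disconnected region.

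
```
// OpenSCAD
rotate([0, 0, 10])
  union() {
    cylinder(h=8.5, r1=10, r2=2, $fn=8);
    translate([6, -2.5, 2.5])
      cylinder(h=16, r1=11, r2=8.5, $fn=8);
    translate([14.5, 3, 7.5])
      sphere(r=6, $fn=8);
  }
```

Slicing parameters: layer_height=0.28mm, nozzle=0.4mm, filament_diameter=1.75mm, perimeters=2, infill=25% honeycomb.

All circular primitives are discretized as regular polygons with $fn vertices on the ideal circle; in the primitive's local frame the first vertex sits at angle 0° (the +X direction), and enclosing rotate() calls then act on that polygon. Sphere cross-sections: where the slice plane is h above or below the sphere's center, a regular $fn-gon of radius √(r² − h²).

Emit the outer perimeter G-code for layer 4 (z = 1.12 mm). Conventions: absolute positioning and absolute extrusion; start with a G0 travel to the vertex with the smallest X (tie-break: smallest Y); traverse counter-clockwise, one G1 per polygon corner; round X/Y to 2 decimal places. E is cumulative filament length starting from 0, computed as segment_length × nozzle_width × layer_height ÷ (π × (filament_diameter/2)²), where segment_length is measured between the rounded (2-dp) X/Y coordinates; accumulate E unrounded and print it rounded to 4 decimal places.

G0 X-8.81 Y-1.55 Z1.12
G1 X-5.13 Y-7.33 E0.3191
G1 X1.55 Y-8.81 E0.6377
G1 X7.33 Y-5.13 E0.9567
G1 X8.81 Y1.55 E1.2753
G1 X5.13 Y7.33 E1.5944
G1 X-1.55 Y8.81 E1.9130
G1 X-7.33 Y5.13 E2.2320
G1 X-8.81 Y-1.55 E2.5506

At z = 1.12 mm: the cone contributes a regular 8-gon of circumradius 8.946 (interpolated between r1=10 and r2=2 at t=0.132); the cone at (6, -2.5) does not reach this height (z outside [2.5, 18.5]); the sphere at (14.5, 3) is not intersected at this z (|z−center|=6.380 > r=6); Combining (union): only the cone is present, so the union is just that shape — 1 connected region; (rotated 10° about Z; rotation is an isometry so areas/perimeters/island counts are preserved). The outline is a single polygon with 8 vertices. Extrusion per mm of travel: 0.4 × 0.28 / (π × 0.875²) = 0.046564. Accumulating E over each segment gives final E = 2.5506.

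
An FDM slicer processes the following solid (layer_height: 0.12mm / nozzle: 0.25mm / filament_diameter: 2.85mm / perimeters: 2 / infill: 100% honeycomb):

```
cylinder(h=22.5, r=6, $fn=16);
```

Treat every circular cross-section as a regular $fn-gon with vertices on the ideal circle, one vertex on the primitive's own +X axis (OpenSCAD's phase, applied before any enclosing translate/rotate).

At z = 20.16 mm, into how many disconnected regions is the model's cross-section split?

1

At z = 20.16 mm: the r=6 cylinder gives a regular 16-gon of circumradius 6 (constant along its height). The result has 1 disconnected region.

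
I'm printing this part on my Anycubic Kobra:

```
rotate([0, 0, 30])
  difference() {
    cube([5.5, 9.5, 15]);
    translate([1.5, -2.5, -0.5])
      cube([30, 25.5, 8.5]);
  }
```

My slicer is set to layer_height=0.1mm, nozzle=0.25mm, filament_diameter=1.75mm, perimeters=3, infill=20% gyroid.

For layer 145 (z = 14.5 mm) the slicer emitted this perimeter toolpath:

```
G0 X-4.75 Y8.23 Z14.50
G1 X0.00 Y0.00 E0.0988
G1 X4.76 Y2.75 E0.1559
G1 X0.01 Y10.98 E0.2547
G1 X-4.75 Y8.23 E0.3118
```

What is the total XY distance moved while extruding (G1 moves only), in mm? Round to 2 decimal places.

30.00 mm

Sum the Euclidean lengths of each G1 segment: total = 30.00 mm.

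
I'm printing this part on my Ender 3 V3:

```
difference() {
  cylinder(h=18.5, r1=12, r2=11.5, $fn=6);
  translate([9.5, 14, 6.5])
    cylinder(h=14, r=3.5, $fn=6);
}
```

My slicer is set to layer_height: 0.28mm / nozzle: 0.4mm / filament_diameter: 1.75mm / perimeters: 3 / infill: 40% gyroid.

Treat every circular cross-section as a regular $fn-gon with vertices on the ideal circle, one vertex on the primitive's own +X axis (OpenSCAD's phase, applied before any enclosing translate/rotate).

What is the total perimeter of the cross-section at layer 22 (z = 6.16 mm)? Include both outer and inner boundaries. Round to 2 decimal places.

71.00 mm

At z = 6.16 mm: the cone (r1=12→r2=11.5) has section circumradius 11.834 here — a regular 6-gon (perimeter = 2·6·11.834·sin(180°/6) = 71.00 mm); the cylinder at (9.5, 14) is not intersected at this z (z outside [6.5, 20.5]); After the difference (first − rest): none of the subtracted shapes is present at this height, so the cone is unchanged — boundary = 71.00 mm. Overall, the cross-section is a single solid region. Total boundary length (outer) = 71.00 mm.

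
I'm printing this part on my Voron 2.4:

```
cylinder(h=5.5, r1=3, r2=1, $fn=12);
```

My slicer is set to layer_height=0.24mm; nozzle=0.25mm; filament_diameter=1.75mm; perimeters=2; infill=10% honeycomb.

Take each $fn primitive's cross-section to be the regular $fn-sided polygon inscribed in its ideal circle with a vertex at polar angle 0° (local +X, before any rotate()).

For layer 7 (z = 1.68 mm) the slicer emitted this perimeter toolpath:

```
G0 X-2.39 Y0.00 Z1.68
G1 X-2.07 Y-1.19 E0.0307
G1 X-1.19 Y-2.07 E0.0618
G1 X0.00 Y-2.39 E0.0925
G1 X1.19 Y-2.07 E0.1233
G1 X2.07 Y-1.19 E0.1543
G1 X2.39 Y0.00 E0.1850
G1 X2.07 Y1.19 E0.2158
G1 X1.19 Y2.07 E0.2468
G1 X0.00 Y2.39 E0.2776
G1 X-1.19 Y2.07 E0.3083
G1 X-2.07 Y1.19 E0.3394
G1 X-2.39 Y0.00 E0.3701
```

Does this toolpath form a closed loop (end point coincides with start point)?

yes

Start point (G0): (-2.39, 0.00). End point (last G1): the path returns to the start — closed.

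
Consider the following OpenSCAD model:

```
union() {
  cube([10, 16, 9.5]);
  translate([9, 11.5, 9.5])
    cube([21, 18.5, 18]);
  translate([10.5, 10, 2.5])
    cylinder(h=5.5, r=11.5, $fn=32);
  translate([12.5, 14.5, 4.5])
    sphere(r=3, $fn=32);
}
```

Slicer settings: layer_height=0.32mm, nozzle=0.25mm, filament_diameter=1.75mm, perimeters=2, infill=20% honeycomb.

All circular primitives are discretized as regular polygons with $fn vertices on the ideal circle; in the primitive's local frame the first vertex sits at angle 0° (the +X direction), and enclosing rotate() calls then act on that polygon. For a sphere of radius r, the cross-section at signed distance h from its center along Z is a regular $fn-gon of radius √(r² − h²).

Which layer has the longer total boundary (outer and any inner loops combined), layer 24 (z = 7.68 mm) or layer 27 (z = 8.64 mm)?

Layer 24 (z = 7.68): the cube is present — its section is the full 10×16 rectangle (perimeter 52.00 mm); the cube at (9, 11.5) does not reach this height (z outside [9.5, 27.5]); the cylinder at (10.5, 10): section is a regular 32-gon, circumradius r=11.5 (perimeter = 2·32·11.500·sin(180°/32) = 72.14 mm); the sphere at (12.5, 14.5) does not reach this height (|z−center|=3.180 > r=3); Merging all regions: the regions partially overlap (shared area 149.18 mm²), so the edge portions inside another operand are dropped and the merged outline is re-measured after clipping — boundary = 75.56 mm. So its perimeter = 75.56 mm. Layer 27 (z = 8.64): the cube is present — its section is the full 10×16 rectangle (perimeter 52.00 mm); the cube at (9, 11.5) is absent (z outside [9.5, 27.5]); the cylinder at (10.5, 10) does not reach this height (z outside [2.5, 8]); the sphere at (12.5, 14.5) does not reach this height (|z−center|=4.140 > r=3); Taking the union: only the 10×16 cube is present, so the union is just that shape — boundary = 52.00 mm. So its perimeter = 52.00 mm. Layer 24 is larger (75.56 vs 52.00 mm).

layer 24 (z = 7.68 mm)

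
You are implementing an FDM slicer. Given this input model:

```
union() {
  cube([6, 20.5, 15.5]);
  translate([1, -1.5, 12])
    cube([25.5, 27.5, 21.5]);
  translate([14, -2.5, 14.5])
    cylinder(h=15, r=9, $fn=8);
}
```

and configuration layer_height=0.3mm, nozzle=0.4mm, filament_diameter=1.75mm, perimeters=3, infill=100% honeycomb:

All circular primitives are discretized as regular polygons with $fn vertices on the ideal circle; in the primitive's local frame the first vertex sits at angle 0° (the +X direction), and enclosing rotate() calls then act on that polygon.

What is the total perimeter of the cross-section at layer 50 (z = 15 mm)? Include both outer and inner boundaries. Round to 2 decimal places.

At z = 15 mm: the cube (footprint 6×20.5) is included at this height (perimeter 53.00 mm); the cube at (1, -1.5) is present — its section is the full 25.5×27.5 rectangle (perimeter 106.00 mm); the cylinder at (14, -2.5): section is a regular 8-gon, circumradius r=9 (perimeter = 2·8·9.000·sin(180°/8) = 55.11 mm); Merging all regions: the regions partially overlap (shared area 199.47 mm²), so the edge portions inside another operand are dropped and the merged outline is re-measured after clipping — boundary = 120.55 mm. Overall, the cross-section is a single solid region. Total boundary length (outer) = 120.55 mm.

120.55 mm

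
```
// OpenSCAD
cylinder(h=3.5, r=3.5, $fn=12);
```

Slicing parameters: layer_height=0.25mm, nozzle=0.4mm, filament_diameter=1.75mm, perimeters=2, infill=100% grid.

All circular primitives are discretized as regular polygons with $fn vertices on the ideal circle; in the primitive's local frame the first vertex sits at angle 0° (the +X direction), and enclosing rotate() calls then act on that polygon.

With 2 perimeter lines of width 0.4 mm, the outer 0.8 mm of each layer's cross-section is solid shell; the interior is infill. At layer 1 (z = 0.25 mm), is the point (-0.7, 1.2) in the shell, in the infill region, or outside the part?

At z = 0.25 mm: the cylinder: section is a regular 12-gon, circumradius r=3.5. Overall, the cross-section is a single solid region. The nearest boundary edge runs (-1.75, 3.03)→(-3.03, 1.75); distance from the point to it = 2.04 mm. The point is inside the cross-section and 2.04 mm from the nearest boundary — more than the 0.8 mm shell width (2 × 0.4), so it's in the infill interior.

infill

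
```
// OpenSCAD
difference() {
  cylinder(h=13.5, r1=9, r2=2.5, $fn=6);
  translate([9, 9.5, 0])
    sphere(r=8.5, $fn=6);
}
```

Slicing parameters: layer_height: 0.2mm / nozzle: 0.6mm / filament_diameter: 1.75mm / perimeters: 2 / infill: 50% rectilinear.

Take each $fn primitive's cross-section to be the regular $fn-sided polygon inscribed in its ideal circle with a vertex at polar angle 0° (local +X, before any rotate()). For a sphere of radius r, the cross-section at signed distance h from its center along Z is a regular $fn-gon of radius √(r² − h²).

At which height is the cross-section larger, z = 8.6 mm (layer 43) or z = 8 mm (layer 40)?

Layer 43 (z = 8.6): the cone: at t=0.637 of its height the radius interpolates to r₁+(r₂−r₁)t = 4.859, giving a regular 6-gon of that circumradius (area = (6/2)·4.859²·sin(360°/6) = 61.35 mm²); the sphere at (9, 9.5) is not intersected at this z (|z−center|=8.600 > r=8.5); Subtracting the remaining from the first: none of the subtracted shapes is present at this height, so the cone is unchanged — area = 61.35 mm². So its area = 61.35 mm². Layer 40 (z = 8): the cone contributes a regular 6-gon of circumradius 5.148 (interpolated between r1=9 and r2=2.5 at t=0.593) (area = (6/2)·5.148²·sin(360°/6) = 68.86 mm²); the sphere at (9, 9.5): section is a regular 6-gon, circumradius = √(r²−h²) = √(8.5²−8²) = 2.872 (area = (6/2)·2.872²·sin(360°/6) = 21.43 mm²); Taking the first minus the rest: starting from the cone (68.86 mm²), the r=8.5 sphere at (9, 9.5) misses the remaining region (no effect) — area = 68.86 mm². So its area = 68.86 mm². Layer 40 is larger (68.86 vs 61.35 mm²).

layer 40 (z = 8 mm)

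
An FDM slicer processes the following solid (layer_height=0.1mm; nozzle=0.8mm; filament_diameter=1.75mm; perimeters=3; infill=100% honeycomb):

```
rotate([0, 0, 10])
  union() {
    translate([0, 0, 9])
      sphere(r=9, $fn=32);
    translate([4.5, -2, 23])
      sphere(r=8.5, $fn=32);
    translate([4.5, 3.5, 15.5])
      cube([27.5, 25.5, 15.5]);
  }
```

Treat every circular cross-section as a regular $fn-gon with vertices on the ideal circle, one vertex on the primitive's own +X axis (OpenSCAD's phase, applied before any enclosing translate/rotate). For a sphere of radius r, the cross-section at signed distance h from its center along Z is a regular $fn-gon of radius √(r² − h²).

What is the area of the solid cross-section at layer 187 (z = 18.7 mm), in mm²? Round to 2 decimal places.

At z = 18.7 mm: the sphere is absent (|z−center|=9.700 > r=9); the r=8.5 sphere at (4.5, -2) slices to a regular 32-gon of circumradius 7.332 (√(r²−h²) with h=4.3 from center) (area = (32/2)·7.332²·sin(360°/32) = 167.81 mm²); the cube at (4.5, 3.5) (footprint 27.5×25.5) is included at this height (area 701.25 mm²); Taking the union: the regions partially overlap — summed areas 869.06 mm² minus the doubly-counted overlap 5.96 mm² gives 863.10 mm² — area = 863.10 mm²; (whole slice rotated 10° about Z — lengths, areas and connectivity unchanged). Overall, the cross-section is a single solid region. Net area = 863.10 mm².

863.10 mm²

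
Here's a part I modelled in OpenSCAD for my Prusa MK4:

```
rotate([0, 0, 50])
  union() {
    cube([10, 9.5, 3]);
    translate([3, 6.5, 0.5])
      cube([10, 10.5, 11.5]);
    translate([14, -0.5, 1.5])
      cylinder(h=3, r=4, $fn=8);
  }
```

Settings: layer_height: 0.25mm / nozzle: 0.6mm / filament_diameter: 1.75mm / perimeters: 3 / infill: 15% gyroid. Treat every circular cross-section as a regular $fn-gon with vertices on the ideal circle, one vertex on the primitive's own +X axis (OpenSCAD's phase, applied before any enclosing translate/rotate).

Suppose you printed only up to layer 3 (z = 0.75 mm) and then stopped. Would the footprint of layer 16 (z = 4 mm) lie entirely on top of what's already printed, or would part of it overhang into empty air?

part overhangs

Compare the two slices. At z = 0.75: the cube is present — its section is the full 10×9.5 rectangle (area 95.00 mm²); the cube at (3, 6.5) (footprint 10×10.5) is included at this height (area 105.00 mm²); the cylinder at (14, -0.5) is not intersected at this z (z outside [1.5, 4.5]); Combining (union): the regions partially overlap — summed areas 200.00 mm² minus the doubly-counted overlap 21.00 mm² gives 179.00 mm² — area = 179.00 mm²; (whole slice rotated 50° about Z — lengths, areas and connectivity unchanged). At z = 4: the cube is not intersected at this z (z outside [0, 3]); the cube at (3, 6.5) is present — its section is the full 10×10.5 rectangle (area 105.00 mm²); the r=4 cylinder at (14, -0.5) gives a regular 8-gon of circumradius 4 (constant along its height) (area = (8/2)·4.000²·sin(360°/8) = 45.25 mm²); Combining (union): the 2 present regions are separate (no shared area or edge), so areas and boundary lengths simply add and each stays a separate island — area = 150.25 mm²; (whole slice rotated 50° about Z — lengths, areas and connectivity unchanged). Checking containment: at z = 4 the cross-section extends beyond the z = 0.75 cross-section by about 45.25 mm².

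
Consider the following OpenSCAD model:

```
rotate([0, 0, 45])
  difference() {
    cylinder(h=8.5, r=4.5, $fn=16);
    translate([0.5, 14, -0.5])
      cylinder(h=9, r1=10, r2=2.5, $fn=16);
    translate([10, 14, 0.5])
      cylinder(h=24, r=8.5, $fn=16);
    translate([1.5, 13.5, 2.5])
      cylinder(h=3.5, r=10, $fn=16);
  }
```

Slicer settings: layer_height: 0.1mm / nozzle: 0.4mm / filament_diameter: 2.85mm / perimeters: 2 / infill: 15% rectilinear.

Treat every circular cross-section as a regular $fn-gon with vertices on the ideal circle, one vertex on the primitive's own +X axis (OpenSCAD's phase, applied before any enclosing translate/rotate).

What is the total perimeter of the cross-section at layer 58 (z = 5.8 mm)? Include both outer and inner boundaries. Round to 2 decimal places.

At z = 5.8 mm: the r=4.5 cylinder gives a regular 16-gon of circumradius 4.5 (constant along its height) (perimeter = 2·16·4.500·sin(180°/16) = 28.09 mm); the cone at (0.5, 14) contributes a regular 16-gon of circumradius 4.750 (interpolated between r1=10 and r2=2.5 at t=0.700) (perimeter = 2·16·4.750·sin(180°/16) = 29.65 mm); the cylinder at (10, 14): section is a regular 16-gon, circumradius r=8.5 (perimeter = 2·16·8.500·sin(180°/16) = 53.06 mm); the cylinder at (1.5, 13.5): section is a regular 16-gon, circumradius r=10 (perimeter = 2·16·10.000·sin(180°/16) = 62.43 mm); Subtracting the remaining from the first: starting from the r=4.5 cylinder, the cone at (0.5, 14) misses the remaining region (no effect); the r=8.5 cylinder at (10, 14) misses the remaining region (no effect); the r=10 cylinder at (1.5, 13.5) partially overlaps it — only the 2.03 mm² overlap (of its 306.15 mm²) is removed, clipping the outline — boundary = 27.96 mm; (rotated 45° about Z; rotation is an isometry so areas/perimeters/island counts are preserved). Overall, the cross-section is a single solid region. Total boundary length (outer) = 27.96 mm.

27.96 mm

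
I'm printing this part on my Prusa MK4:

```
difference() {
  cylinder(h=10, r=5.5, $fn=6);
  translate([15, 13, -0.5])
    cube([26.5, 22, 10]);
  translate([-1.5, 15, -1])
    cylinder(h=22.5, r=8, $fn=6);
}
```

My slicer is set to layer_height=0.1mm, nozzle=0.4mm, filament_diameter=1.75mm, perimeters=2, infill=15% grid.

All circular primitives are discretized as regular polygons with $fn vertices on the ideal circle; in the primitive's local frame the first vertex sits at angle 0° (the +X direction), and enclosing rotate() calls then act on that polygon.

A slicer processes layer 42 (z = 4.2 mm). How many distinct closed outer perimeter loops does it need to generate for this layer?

At z = 4.2 mm: the cylinder: section is a regular 6-gon, circumradius r=5.5; the cube at (15, 13) (footprint 26.5×22) is included at this height; the cylinder at (-1.5, 15): section is a regular 6-gon, circumradius r=8; Taking the first minus the rest: starting from the r=5.5 cylinder, the 26.5×22 cube at (15, 13) misses the remaining region (no effect); the r=8 cylinder at (-1.5, 15) misses the remaining region (no effect) — 1 connected region. The result has 1 disconnected region.

1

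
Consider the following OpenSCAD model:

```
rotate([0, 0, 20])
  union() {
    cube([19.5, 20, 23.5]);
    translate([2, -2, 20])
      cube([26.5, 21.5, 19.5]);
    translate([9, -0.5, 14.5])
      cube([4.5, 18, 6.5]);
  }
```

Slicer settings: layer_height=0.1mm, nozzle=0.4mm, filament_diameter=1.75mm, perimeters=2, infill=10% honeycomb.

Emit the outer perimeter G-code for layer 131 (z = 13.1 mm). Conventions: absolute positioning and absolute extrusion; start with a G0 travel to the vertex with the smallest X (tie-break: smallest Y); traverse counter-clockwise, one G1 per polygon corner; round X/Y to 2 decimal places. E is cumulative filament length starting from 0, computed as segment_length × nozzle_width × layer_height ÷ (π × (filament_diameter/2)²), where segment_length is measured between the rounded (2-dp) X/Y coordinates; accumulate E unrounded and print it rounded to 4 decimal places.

G0 X-6.84 Y18.79 Z13.10
G1 X0.00 Y0.00 E0.3325
G1 X18.32 Y6.67 E0.6568
G1 X11.48 Y25.46 E0.9893
G1 X-6.84 Y18.79 E1.3135

At z = 13.1 mm: the cube (footprint 19.5×20) is included at this height; the cube at (2, -2) is absent (z outside [20, 39.5]); the cube at (9, -0.5) is not intersected at this z (z outside [14.5, 21]); Merging all regions: only the 19.5×20 cube is present, so the union is just that shape — 1 connected region; (whole slice rotated 20° about Z — lengths, areas and connectivity unchanged). The outline is a single polygon with 4 vertices. Extrusion per mm of travel: 0.4 × 0.1 / (π × 0.875²) = 0.016630. Accumulating E over each segment gives final E = 1.3135.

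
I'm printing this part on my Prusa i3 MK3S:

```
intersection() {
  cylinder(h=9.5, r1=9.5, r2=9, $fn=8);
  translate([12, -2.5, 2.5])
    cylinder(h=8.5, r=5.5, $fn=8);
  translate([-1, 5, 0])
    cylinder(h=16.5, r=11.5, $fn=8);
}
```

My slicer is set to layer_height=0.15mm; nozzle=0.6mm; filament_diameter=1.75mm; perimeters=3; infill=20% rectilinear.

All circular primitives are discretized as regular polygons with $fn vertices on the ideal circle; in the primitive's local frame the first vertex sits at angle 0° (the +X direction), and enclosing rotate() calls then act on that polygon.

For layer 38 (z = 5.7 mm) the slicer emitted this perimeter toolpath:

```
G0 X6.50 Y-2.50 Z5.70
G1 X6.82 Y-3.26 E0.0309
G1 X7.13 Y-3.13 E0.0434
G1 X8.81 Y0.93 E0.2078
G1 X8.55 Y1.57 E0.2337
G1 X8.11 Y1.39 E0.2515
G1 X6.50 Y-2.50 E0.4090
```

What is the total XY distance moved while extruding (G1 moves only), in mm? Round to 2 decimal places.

Sum the Euclidean lengths of each G1 segment: total = 10.93 mm.

10.93 mm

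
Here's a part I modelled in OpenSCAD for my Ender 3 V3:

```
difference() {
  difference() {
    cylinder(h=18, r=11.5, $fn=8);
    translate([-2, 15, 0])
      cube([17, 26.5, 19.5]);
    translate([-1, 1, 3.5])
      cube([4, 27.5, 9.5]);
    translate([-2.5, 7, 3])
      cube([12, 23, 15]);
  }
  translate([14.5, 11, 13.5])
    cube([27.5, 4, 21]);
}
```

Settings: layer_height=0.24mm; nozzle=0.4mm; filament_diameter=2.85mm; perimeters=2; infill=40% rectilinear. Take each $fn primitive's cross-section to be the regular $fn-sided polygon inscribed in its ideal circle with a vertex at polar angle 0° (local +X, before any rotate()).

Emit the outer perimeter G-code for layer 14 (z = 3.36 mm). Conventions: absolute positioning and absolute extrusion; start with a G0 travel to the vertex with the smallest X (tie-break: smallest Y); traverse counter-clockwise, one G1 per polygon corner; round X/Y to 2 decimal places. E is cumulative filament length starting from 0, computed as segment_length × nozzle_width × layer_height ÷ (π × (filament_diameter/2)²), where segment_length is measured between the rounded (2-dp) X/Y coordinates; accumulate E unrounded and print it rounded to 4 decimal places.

G0 X-11.50 Y0.00 Z3.36
G1 X-8.13 Y-8.13 E0.1324
G1 X0.00 Y-11.50 E0.2649
G1 X8.13 Y-8.13 E0.3973
G1 X11.50 Y0.00 E0.5298
G1 X8.60 Y7.00 E0.6438
G1 X-2.50 Y7.00 E0.8108
G1 X-2.50 Y10.46 E0.8629
G1 X-8.13 Y8.13 E0.9546
G1 X-11.50 Y0.00 E1.0870

At z = 3.36 mm: the cylinder: section is a regular 8-gon, circumradius r=11.5; the cube at (-2, 15) is present — its section is the full 17×26.5 rectangle; the cube at (-1, 1) is absent (z outside [3.5, 13]); the 12×23 cube at (-2.5, 7) contributes its full rectangle; Subtracting the remaining from the first: starting from the r=11.5 cylinder, the 17×26.5 cube at (-2, 15) misses the remaining region (no effect); the 12×23 cube at (-2.5, 7) partially overlaps it — only the 33.12 mm² overlap (of its 276.00 mm²) is removed, clipping the outline — 1 connected region; the cube at (14.5, 11) does not reach this height (z outside [13.5, 34.5]); Taking the first minus the rest: none of the subtracted shapes is present at this height, so the result so far is unchanged — 1 connected region. The outline is a single polygon with 9 vertices. Extrusion per mm of travel: 0.4 × 0.24 / (π × 1.425²) = 0.015048. Accumulating E over each segment gives final E = 1.0870.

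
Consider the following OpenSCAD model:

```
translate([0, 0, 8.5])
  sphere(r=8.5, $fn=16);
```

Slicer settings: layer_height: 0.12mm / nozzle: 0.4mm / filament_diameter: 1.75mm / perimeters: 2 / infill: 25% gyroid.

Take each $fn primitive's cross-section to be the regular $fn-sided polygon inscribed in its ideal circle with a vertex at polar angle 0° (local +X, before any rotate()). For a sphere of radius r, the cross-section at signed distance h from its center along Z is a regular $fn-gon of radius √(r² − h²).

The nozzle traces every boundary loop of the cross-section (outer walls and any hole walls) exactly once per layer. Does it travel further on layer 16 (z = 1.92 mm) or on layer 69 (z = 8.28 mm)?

Layer 16 (z = 1.92): the sphere: section is a regular 16-gon, circumradius = √(r²−h²) = √(8.5²−6.58²) = 5.381 (perimeter = 2·16·5.381·sin(180°/16) = 33.59 mm). So its perimeter = 33.59 mm. Layer 69 (z = 8.28): the sphere: section is a regular 16-gon, circumradius = √(r²−h²) = √(8.5²−0.22²) = 8.497 (perimeter = 2·16·8.497·sin(180°/16) = 53.05 mm). So its perimeter = 53.05 mm. Layer 69 is larger (53.05 vs 33.59 mm).

layer 69 (z = 8.28 mm)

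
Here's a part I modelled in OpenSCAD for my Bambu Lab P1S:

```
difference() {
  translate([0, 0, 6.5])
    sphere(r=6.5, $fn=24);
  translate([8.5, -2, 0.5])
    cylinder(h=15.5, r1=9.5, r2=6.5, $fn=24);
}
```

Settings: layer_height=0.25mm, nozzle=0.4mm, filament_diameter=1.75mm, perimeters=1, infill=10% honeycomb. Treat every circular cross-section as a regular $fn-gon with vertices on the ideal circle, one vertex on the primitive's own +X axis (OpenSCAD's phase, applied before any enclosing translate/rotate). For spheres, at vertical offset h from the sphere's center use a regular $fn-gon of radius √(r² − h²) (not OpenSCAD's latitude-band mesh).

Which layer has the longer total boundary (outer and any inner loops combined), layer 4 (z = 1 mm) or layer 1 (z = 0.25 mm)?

layer 4 (z = 1 mm)

Layer 4 (z = 1): the sphere: section is a regular 24-gon, circumradius = √(r²−h²) = √(6.5²−5.5²) = 3.464 (perimeter = 2·24·3.464·sin(180°/24) = 21.70 mm); the cone at (8.5, -2): at t=0.032 of its height the radius interpolates to r₁+(r₂−r₁)t = 9.403, giving a regular 24-gon of that circumradius (perimeter = 2·24·9.403·sin(180°/24) = 58.91 mm); After the difference (first − rest): starting from the r=6.5 sphere, the cone at (8.5, -2) partially overlaps it — only the 21.41 mm² overlap (of its 274.62 mm²) is removed, clipping the outline — boundary = 18.09 mm. So its perimeter = 18.09 mm. Layer 1 (z = 0.25): the r=6.5 sphere slices to a regular 24-gon of circumradius 1.785 (√(r²−h²) with h=6.25 from center) (perimeter = 2·24·1.785·sin(180°/24) = 11.19 mm); the cone at (8.5, -2) is not intersected at this z (z outside [0.5, 16]); Subtracting the remaining from the first: none of the subtracted shapes is present at this height, so the r=6.5 sphere is unchanged — boundary = 11.19 mm. So its perimeter = 11.19 mm. Layer 4 is larger (18.09 vs 11.19 mm).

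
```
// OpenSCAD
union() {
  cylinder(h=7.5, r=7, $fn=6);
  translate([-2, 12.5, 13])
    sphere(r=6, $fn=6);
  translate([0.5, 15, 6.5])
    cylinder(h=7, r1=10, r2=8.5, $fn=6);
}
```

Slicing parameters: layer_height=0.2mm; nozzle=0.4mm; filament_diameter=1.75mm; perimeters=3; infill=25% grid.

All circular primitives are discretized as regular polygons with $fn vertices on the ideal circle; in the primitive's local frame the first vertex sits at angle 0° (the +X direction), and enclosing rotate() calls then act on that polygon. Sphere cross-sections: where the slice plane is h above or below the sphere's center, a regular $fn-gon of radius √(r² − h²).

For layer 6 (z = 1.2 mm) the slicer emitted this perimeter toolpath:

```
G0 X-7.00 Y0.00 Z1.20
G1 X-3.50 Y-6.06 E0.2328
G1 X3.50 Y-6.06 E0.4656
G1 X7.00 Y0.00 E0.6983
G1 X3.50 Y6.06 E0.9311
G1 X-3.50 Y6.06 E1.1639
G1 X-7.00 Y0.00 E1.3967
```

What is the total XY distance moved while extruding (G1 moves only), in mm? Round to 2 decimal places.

41.99 mm

Sum the Euclidean lengths of each G1 segment: total = 41.99 mm.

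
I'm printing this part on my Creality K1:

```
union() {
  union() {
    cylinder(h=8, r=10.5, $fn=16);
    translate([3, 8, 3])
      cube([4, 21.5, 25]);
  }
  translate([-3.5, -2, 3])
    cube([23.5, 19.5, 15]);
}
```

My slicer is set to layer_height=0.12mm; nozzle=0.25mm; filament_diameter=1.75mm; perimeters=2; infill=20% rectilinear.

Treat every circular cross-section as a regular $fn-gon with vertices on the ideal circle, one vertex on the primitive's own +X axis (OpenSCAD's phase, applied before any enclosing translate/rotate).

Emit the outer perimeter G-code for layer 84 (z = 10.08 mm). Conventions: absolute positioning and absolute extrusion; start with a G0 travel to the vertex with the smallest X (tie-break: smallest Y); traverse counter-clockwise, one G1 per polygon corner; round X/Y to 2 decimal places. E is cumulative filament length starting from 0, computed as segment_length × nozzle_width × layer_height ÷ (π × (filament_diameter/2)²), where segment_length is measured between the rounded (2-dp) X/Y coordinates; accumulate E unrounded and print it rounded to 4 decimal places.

G0 X-3.50 Y-2.00 Z10.08
G1 X20.00 Y-2.00 E0.2931
G1 X20.00 Y17.50 E0.5363
G1 X7.00 Y17.50 E0.6985
G1 X7.00 Y29.50 E0.8481
G1 X3.00 Y29.50 E0.8980
G1 X3.00 Y17.50 E1.0477
G1 X-3.50 Y17.50 E1.1288
G1 X-3.50 Y-2.00 E1.3720

At z = 10.08 mm: the cylinder is not intersected at this z (z outside [0, 8]); the cube at (3, 8) is present — its section is the full 4×21.5 rectangle; Merging all regions: only the 4×21.5 cube at (3, 8) is present, so the union is just that shape — 1 connected region; the cube at (-3.5, -2) is present — its section is the full 23.5×19.5 rectangle; Combining (union): the regions partially overlap (shared area 38.00 mm²), so overlapping operands fuse into one piece — 1 connected region. The outline is a single polygon with 8 vertices. Extrusion per mm of travel: 0.25 × 0.12 / (π × 0.875²) = 0.012473. Accumulating E over each segment gives final E = 1.3720.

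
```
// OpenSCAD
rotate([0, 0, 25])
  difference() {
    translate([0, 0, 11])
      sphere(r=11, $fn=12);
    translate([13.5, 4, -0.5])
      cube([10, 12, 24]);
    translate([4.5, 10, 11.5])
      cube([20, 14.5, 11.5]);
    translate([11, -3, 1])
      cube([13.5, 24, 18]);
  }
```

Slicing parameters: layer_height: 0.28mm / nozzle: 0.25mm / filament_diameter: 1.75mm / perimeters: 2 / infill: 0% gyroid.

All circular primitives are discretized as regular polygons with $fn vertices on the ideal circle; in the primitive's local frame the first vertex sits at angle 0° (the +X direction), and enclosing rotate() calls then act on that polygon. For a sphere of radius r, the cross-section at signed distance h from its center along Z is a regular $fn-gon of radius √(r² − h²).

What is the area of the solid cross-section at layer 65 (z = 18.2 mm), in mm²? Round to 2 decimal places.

At z = 18.2 mm: the r=11 sphere slices to a regular 12-gon of circumradius 8.316 (√(r²−h²) with h=7.2 from center) (area = (12/2)·8.316²·sin(360°/12) = 207.48 mm²); the cube at (13.5, 4) (footprint 10×12) is included at this height (area 120.00 mm²); the 20×14.5 cube at (4.5, 10) contributes its full rectangle (area 290.00 mm²); the cube at (11, -3) (footprint 13.5×24) is included at this height (area 324.00 mm²); After the difference (first − rest): starting from the r=11 sphere (207.48 mm²), the 10×12 cube at (13.5, 4) misses the remaining region (no effect); the 20×14.5 cube at (4.5, 10) misses the remaining region (no effect); the 13.5×24 cube at (11, -3) misses the remaining region (no effect) — area = 207.48 mm²; (whole slice rotated 25° about Z — lengths, areas and connectivity unchanged). Overall, the cross-section is a single solid region. Net area = 207.48 mm².

207.48 mm²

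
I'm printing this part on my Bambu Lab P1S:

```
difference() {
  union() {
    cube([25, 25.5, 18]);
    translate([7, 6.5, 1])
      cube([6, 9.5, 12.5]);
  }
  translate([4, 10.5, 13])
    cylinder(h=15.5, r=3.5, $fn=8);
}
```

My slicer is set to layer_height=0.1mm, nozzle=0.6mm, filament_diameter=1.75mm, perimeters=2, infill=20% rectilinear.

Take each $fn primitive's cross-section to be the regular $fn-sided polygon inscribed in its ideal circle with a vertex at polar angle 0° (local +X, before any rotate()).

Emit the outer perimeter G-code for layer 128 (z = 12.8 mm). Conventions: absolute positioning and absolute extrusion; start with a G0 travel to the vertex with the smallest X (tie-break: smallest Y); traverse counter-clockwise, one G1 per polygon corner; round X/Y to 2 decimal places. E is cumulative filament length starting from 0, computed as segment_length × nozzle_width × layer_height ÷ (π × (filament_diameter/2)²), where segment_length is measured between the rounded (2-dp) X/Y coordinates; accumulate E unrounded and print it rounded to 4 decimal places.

G0 X0.00 Y0.00 Z12.80
G1 X25.00 Y0.00 E0.6236
G1 X25.00 Y25.50 E1.2597
G1 X0.00 Y25.50 E1.8834
G1 X0.00 Y0.00 E2.5195

At z = 12.8 mm: the cube is present — its section is the full 25×25.5 rectangle; the cube at (7, 6.5) is present — its section is the full 6×9.5 rectangle; Merging all regions: the 6×9.5 cube at (7, 6.5) lies entirely inside the 25×25.5 cube, so the union is just the 25×25.5 cube — 1 connected region; the cylinder at (4, 10.5) does not reach this height (z outside [13, 28.5]); After the difference (first − rest): none of the subtracted shapes is present at this height, so the result so far is unchanged — 1 connected region. The outline is a single polygon with 4 vertices. Extrusion per mm of travel: 0.6 × 0.1 / (π × 0.875²) = 0.024945. Accumulating E over each segment gives final E = 2.5195.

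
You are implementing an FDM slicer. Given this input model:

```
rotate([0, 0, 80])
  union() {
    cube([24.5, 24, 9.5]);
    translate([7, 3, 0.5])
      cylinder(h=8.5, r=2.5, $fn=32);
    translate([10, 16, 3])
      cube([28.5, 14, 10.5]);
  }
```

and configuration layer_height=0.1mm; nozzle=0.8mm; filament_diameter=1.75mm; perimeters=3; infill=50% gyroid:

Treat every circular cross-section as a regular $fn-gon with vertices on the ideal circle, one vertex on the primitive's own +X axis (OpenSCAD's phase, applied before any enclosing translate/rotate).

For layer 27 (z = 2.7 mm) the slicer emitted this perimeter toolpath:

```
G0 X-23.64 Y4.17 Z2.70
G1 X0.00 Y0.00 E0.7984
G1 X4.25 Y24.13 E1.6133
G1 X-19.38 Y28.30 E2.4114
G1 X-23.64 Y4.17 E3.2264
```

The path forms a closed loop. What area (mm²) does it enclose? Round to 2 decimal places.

588.06 mm²

Apply the shoelace formula to the sequence of (X, Y) vertices; enclosed area = 588.06 mm².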